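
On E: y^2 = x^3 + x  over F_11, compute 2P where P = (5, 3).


k = 2 = 10_2 (binary, LSB first: 01)
Double-and-add from P = (5, 3):
  bit 0 = 0: acc unchanged = O
  bit 1 = 1: acc = O + (5, 8) = (5, 8)

2P = (5, 8)


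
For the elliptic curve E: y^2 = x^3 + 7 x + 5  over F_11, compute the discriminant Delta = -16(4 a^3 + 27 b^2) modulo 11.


4 a^3 + 27 b^2 = 4*7^3 + 27*5^2 = 1372 + 675 = 2047
Delta = -16 * (2047) = -32752
Delta mod 11 = 6

Delta = 6 (mod 11)


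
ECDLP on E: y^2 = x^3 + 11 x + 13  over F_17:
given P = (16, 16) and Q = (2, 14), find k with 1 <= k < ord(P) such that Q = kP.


Enumerate multiples of P until we hit Q = (2, 14):
  1P = (16, 16)
  2P = (0, 8)
  3P = (14, 2)
  4P = (2, 14)
Match found at i = 4.

k = 4


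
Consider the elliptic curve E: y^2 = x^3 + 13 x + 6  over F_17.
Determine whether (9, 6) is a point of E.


Check whether y^2 = x^3 + 13 x + 6 (mod 17) for (x, y) = (9, 6).
LHS: y^2 = 6^2 mod 17 = 2
RHS: x^3 + 13 x + 6 = 9^3 + 13*9 + 6 mod 17 = 2
LHS = RHS

Yes, on the curve


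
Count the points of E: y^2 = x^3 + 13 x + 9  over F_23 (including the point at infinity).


For each x in F_23, count y with y^2 = x^3 + 13 x + 9 mod 23:
  x = 0: RHS = 9, y in [3, 20]  -> 2 point(s)
  x = 1: RHS = 0, y in [0]  -> 1 point(s)
  x = 3: RHS = 6, y in [11, 12]  -> 2 point(s)
  x = 6: RHS = 4, y in [2, 21]  -> 2 point(s)
  x = 7: RHS = 6, y in [11, 12]  -> 2 point(s)
  x = 8: RHS = 4, y in [2, 21]  -> 2 point(s)
  x = 9: RHS = 4, y in [2, 21]  -> 2 point(s)
  x = 10: RHS = 12, y in [9, 14]  -> 2 point(s)
  x = 13: RHS = 6, y in [11, 12]  -> 2 point(s)
  x = 16: RHS = 12, y in [9, 14]  -> 2 point(s)
  x = 18: RHS = 3, y in [7, 16]  -> 2 point(s)
  x = 19: RHS = 8, y in [10, 13]  -> 2 point(s)
  x = 20: RHS = 12, y in [9, 14]  -> 2 point(s)
  x = 22: RHS = 18, y in [8, 15]  -> 2 point(s)
Affine points: 27. Add the point at infinity: total = 28.

#E(F_23) = 28


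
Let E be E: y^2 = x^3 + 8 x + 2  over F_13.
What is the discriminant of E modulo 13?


4 a^3 + 27 b^2 = 4*8^3 + 27*2^2 = 2048 + 108 = 2156
Delta = -16 * (2156) = -34496
Delta mod 13 = 6

Delta = 6 (mod 13)


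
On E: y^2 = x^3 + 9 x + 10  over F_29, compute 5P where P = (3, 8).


k = 5 = 101_2 (binary, LSB first: 101)
Double-and-add from P = (3, 8):
  bit 0 = 1: acc = O + (3, 8) = (3, 8)
  bit 1 = 0: acc unchanged = (3, 8)
  bit 2 = 1: acc = (3, 8) + (4, 20) = (21, 8)

5P = (21, 8)


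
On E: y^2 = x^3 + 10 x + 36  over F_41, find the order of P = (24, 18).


Compute successive multiples of P until we hit O:
  1P = (24, 18)
  2P = (18, 12)
  3P = (0, 6)
  4P = (7, 11)
  5P = (14, 3)
  6P = (36, 5)
  7P = (32, 18)
  8P = (26, 23)
  ... (continuing to 51P)
  51P = O

ord(P) = 51


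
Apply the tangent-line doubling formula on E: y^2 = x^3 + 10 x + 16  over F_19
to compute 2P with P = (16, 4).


Doubling: s = (3 x1^2 + a) / (2 y1)
s = (3*16^2 + 10) / (2*4) mod 19 = 7
x3 = s^2 - 2 x1 mod 19 = 7^2 - 2*16 = 17
y3 = s (x1 - x3) - y1 mod 19 = 7 * (16 - 17) - 4 = 8

2P = (17, 8)


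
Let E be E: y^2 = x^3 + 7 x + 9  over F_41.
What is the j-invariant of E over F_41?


Delta = -16(4 a^3 + 27 b^2) mod 41 = 5
-1728 * (4 a)^3 = -1728 * (4*7)^3 mod 41 = 21
j = 21 * 5^(-1) mod 41 = 37

j = 37 (mod 41)


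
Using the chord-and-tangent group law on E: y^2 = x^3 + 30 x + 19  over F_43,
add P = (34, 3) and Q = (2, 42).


P != Q, so use the chord formula.
s = (y2 - y1) / (x2 - x1) = (39) / (11) mod 43 = 27
x3 = s^2 - x1 - x2 mod 43 = 27^2 - 34 - 2 = 5
y3 = s (x1 - x3) - y1 mod 43 = 27 * (34 - 5) - 3 = 6

P + Q = (5, 6)


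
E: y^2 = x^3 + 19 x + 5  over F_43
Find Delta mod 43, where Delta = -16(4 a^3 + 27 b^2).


4 a^3 + 27 b^2 = 4*19^3 + 27*5^2 = 27436 + 675 = 28111
Delta = -16 * (28111) = -449776
Delta mod 43 = 4

Delta = 4 (mod 43)


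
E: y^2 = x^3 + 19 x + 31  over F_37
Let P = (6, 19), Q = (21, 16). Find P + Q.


P != Q, so use the chord formula.
s = (y2 - y1) / (x2 - x1) = (34) / (15) mod 37 = 22
x3 = s^2 - x1 - x2 mod 37 = 22^2 - 6 - 21 = 13
y3 = s (x1 - x3) - y1 mod 37 = 22 * (6 - 13) - 19 = 12

P + Q = (13, 12)


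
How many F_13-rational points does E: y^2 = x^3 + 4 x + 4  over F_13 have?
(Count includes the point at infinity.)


For each x in F_13, count y with y^2 = x^3 + 4 x + 4 mod 13:
  x = 0: RHS = 4, y in [2, 11]  -> 2 point(s)
  x = 1: RHS = 9, y in [3, 10]  -> 2 point(s)
  x = 3: RHS = 4, y in [2, 11]  -> 2 point(s)
  x = 6: RHS = 10, y in [6, 7]  -> 2 point(s)
  x = 10: RHS = 4, y in [2, 11]  -> 2 point(s)
  x = 11: RHS = 1, y in [1, 12]  -> 2 point(s)
  x = 12: RHS = 12, y in [5, 8]  -> 2 point(s)
Affine points: 14. Add the point at infinity: total = 15.

#E(F_13) = 15


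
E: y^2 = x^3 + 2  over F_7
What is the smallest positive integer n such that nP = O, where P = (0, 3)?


Compute successive multiples of P until we hit O:
  1P = (0, 3)
  2P = (0, 4)
  3P = O

ord(P) = 3


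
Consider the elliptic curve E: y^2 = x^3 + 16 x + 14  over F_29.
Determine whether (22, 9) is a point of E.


Check whether y^2 = x^3 + 16 x + 14 (mod 29) for (x, y) = (22, 9).
LHS: y^2 = 9^2 mod 29 = 23
RHS: x^3 + 16 x + 14 = 22^3 + 16*22 + 14 mod 29 = 23
LHS = RHS

Yes, on the curve


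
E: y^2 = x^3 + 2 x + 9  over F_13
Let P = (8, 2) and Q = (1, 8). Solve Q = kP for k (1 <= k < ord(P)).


Enumerate multiples of P until we hit Q = (1, 8):
  1P = (8, 2)
  2P = (6, 4)
  3P = (0, 3)
  4P = (4, 4)
  5P = (11, 6)
  6P = (3, 9)
  7P = (5, 12)
  8P = (1, 5)
  9P = (1, 8)
Match found at i = 9.

k = 9


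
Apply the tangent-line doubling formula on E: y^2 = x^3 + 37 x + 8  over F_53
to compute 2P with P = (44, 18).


Doubling: s = (3 x1^2 + a) / (2 y1)
s = (3*44^2 + 37) / (2*18) mod 53 = 49
x3 = s^2 - 2 x1 mod 53 = 49^2 - 2*44 = 34
y3 = s (x1 - x3) - y1 mod 53 = 49 * (44 - 34) - 18 = 48

2P = (34, 48)


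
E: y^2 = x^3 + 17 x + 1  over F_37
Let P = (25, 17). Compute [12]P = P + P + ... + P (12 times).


k = 12 = 1100_2 (binary, LSB first: 0011)
Double-and-add from P = (25, 17):
  bit 0 = 0: acc unchanged = O
  bit 1 = 0: acc unchanged = O
  bit 2 = 1: acc = O + (0, 1) = (0, 1)
  bit 3 = 1: acc = (0, 1) + (26, 0) = (0, 36)

12P = (0, 36)


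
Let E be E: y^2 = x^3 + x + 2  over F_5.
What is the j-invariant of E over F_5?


Delta = -16(4 a^3 + 27 b^2) mod 5 = 3
-1728 * (4 a)^3 = -1728 * (4*1)^3 mod 5 = 3
j = 3 * 3^(-1) mod 5 = 1

j = 1 (mod 5)


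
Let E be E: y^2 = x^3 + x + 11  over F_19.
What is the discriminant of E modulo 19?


4 a^3 + 27 b^2 = 4*1^3 + 27*11^2 = 4 + 3267 = 3271
Delta = -16 * (3271) = -52336
Delta mod 19 = 9

Delta = 9 (mod 19)


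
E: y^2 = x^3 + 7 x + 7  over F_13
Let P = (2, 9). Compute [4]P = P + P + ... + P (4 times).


k = 4 = 100_2 (binary, LSB first: 001)
Double-and-add from P = (2, 9):
  bit 0 = 0: acc unchanged = O
  bit 1 = 0: acc unchanged = O
  bit 2 = 1: acc = O + (3, 4) = (3, 4)

4P = (3, 4)


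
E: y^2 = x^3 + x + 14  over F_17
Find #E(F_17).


For each x in F_17, count y with y^2 = x^3 + 1 x + 14 mod 17:
  x = 1: RHS = 16, y in [4, 13]  -> 2 point(s)
  x = 5: RHS = 8, y in [5, 12]  -> 2 point(s)
  x = 6: RHS = 15, y in [7, 10]  -> 2 point(s)
  x = 9: RHS = 4, y in [2, 15]  -> 2 point(s)
  x = 10: RHS = 4, y in [2, 15]  -> 2 point(s)
  x = 11: RHS = 13, y in [8, 9]  -> 2 point(s)
  x = 14: RHS = 1, y in [1, 16]  -> 2 point(s)
  x = 15: RHS = 4, y in [2, 15]  -> 2 point(s)
Affine points: 16. Add the point at infinity: total = 17.

#E(F_17) = 17


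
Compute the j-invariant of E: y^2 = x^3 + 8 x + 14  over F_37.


Delta = -16(4 a^3 + 27 b^2) mod 37 = 35
-1728 * (4 a)^3 = -1728 * (4*8)^3 mod 37 = 31
j = 31 * 35^(-1) mod 37 = 3

j = 3 (mod 37)


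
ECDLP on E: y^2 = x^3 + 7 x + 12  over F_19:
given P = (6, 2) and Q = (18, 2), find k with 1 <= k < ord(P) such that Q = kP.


Enumerate multiples of P until we hit Q = (18, 2):
  1P = (6, 2)
  2P = (13, 1)
  3P = (7, 9)
  4P = (17, 16)
  5P = (5, 1)
  6P = (9, 14)
  7P = (1, 18)
  8P = (4, 3)
  9P = (14, 2)
  10P = (18, 17)
  11P = (12, 0)
  12P = (18, 2)
Match found at i = 12.

k = 12


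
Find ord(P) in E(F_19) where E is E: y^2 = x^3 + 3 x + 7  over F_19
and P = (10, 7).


Compute successive multiples of P until we hit O:
  1P = (10, 7)
  2P = (15, 11)
  3P = (3, 10)
  4P = (12, 2)
  5P = (8, 7)
  6P = (1, 12)
  7P = (13, 1)
  8P = (0, 11)
  ... (continuing to 22P)
  22P = O

ord(P) = 22


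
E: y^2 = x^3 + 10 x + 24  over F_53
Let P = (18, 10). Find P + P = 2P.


Doubling: s = (3 x1^2 + a) / (2 y1)
s = (3*18^2 + 10) / (2*10) mod 53 = 12
x3 = s^2 - 2 x1 mod 53 = 12^2 - 2*18 = 2
y3 = s (x1 - x3) - y1 mod 53 = 12 * (18 - 2) - 10 = 23

2P = (2, 23)


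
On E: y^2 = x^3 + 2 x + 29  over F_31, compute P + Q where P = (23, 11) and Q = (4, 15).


P != Q, so use the chord formula.
s = (y2 - y1) / (x2 - x1) = (4) / (12) mod 31 = 21
x3 = s^2 - x1 - x2 mod 31 = 21^2 - 23 - 4 = 11
y3 = s (x1 - x3) - y1 mod 31 = 21 * (23 - 11) - 11 = 24

P + Q = (11, 24)


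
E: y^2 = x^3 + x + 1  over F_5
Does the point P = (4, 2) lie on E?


Check whether y^2 = x^3 + 1 x + 1 (mod 5) for (x, y) = (4, 2).
LHS: y^2 = 2^2 mod 5 = 4
RHS: x^3 + 1 x + 1 = 4^3 + 1*4 + 1 mod 5 = 4
LHS = RHS

Yes, on the curve


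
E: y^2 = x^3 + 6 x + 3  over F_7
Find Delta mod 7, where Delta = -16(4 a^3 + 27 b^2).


4 a^3 + 27 b^2 = 4*6^3 + 27*3^2 = 864 + 243 = 1107
Delta = -16 * (1107) = -17712
Delta mod 7 = 5

Delta = 5 (mod 7)


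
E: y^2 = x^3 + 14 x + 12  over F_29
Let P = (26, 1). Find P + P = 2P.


Doubling: s = (3 x1^2 + a) / (2 y1)
s = (3*26^2 + 14) / (2*1) mod 29 = 6
x3 = s^2 - 2 x1 mod 29 = 6^2 - 2*26 = 13
y3 = s (x1 - x3) - y1 mod 29 = 6 * (26 - 13) - 1 = 19

2P = (13, 19)


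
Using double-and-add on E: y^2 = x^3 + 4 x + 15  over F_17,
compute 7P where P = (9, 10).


k = 7 = 111_2 (binary, LSB first: 111)
Double-and-add from P = (9, 10):
  bit 0 = 1: acc = O + (9, 10) = (9, 10)
  bit 1 = 1: acc = (9, 10) + (8, 10) = (0, 7)
  bit 2 = 1: acc = (0, 7) + (10, 1) = (6, 0)

7P = (6, 0)


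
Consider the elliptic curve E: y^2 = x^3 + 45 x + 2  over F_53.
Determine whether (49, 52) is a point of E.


Check whether y^2 = x^3 + 45 x + 2 (mod 53) for (x, y) = (49, 52).
LHS: y^2 = 52^2 mod 53 = 1
RHS: x^3 + 45 x + 2 = 49^3 + 45*49 + 2 mod 53 = 23
LHS != RHS

No, not on the curve


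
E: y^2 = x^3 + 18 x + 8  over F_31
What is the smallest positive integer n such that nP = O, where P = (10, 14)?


Compute successive multiples of P until we hit O:
  1P = (10, 14)
  2P = (25, 26)
  3P = (14, 20)
  4P = (17, 22)
  5P = (11, 7)
  6P = (28, 19)
  7P = (28, 12)
  8P = (11, 24)
  ... (continuing to 13P)
  13P = O

ord(P) = 13


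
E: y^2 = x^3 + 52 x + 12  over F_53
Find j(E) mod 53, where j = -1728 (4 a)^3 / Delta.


Delta = -16(4 a^3 + 27 b^2) mod 53 = 25
-1728 * (4 a)^3 = -1728 * (4*52)^3 mod 53 = 34
j = 34 * 25^(-1) mod 53 = 48

j = 48 (mod 53)


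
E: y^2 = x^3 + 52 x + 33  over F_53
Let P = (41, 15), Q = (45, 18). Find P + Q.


P != Q, so use the chord formula.
s = (y2 - y1) / (x2 - x1) = (3) / (4) mod 53 = 14
x3 = s^2 - x1 - x2 mod 53 = 14^2 - 41 - 45 = 4
y3 = s (x1 - x3) - y1 mod 53 = 14 * (41 - 4) - 15 = 26

P + Q = (4, 26)


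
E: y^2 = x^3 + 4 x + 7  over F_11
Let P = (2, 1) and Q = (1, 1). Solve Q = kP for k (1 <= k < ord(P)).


Enumerate multiples of P until we hit Q = (1, 1):
  1P = (2, 1)
  2P = (5, 8)
  3P = (7, 2)
  4P = (6, 7)
  5P = (8, 1)
  6P = (1, 10)
  7P = (1, 1)
Match found at i = 7.

k = 7


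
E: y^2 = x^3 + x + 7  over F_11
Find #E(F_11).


For each x in F_11, count y with y^2 = x^3 + 1 x + 7 mod 11:
  x = 1: RHS = 9, y in [3, 8]  -> 2 point(s)
  x = 3: RHS = 4, y in [2, 9]  -> 2 point(s)
  x = 4: RHS = 9, y in [3, 8]  -> 2 point(s)
  x = 5: RHS = 5, y in [4, 7]  -> 2 point(s)
  x = 6: RHS = 9, y in [3, 8]  -> 2 point(s)
  x = 7: RHS = 5, y in [4, 7]  -> 2 point(s)
  x = 10: RHS = 5, y in [4, 7]  -> 2 point(s)
Affine points: 14. Add the point at infinity: total = 15.

#E(F_11) = 15


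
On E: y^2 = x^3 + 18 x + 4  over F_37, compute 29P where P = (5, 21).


k = 29 = 11101_2 (binary, LSB first: 10111)
Double-and-add from P = (5, 21):
  bit 0 = 1: acc = O + (5, 21) = (5, 21)
  bit 1 = 0: acc unchanged = (5, 21)
  bit 2 = 1: acc = (5, 21) + (11, 33) = (25, 13)
  bit 3 = 1: acc = (25, 13) + (14, 22) = (32, 23)
  bit 4 = 1: acc = (32, 23) + (13, 17) = (25, 24)

29P = (25, 24)


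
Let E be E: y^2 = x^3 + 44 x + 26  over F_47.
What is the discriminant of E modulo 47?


4 a^3 + 27 b^2 = 4*44^3 + 27*26^2 = 340736 + 18252 = 358988
Delta = -16 * (358988) = -5743808
Delta mod 47 = 15

Delta = 15 (mod 47)


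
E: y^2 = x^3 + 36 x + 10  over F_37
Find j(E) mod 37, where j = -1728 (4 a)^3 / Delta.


Delta = -16(4 a^3 + 27 b^2) mod 37 = 6
-1728 * (4 a)^3 = -1728 * (4*36)^3 mod 37 = 36
j = 36 * 6^(-1) mod 37 = 6

j = 6 (mod 37)


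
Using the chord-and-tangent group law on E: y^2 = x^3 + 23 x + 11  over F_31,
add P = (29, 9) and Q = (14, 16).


P != Q, so use the chord formula.
s = (y2 - y1) / (x2 - x1) = (7) / (16) mod 31 = 14
x3 = s^2 - x1 - x2 mod 31 = 14^2 - 29 - 14 = 29
y3 = s (x1 - x3) - y1 mod 31 = 14 * (29 - 29) - 9 = 22

P + Q = (29, 22)


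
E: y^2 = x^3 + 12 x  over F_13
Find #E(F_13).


For each x in F_13, count y with y^2 = x^3 + 12 x + 0 mod 13:
  x = 0: RHS = 0, y in [0]  -> 1 point(s)
  x = 1: RHS = 0, y in [0]  -> 1 point(s)
  x = 5: RHS = 3, y in [4, 9]  -> 2 point(s)
  x = 8: RHS = 10, y in [6, 7]  -> 2 point(s)
  x = 12: RHS = 0, y in [0]  -> 1 point(s)
Affine points: 7. Add the point at infinity: total = 8.

#E(F_13) = 8


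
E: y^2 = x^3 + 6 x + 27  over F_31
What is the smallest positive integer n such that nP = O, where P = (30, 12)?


Compute successive multiples of P until we hit O:
  1P = (30, 12)
  2P = (22, 22)
  3P = (29, 10)
  4P = (7, 3)
  5P = (19, 26)
  6P = (20, 26)
  7P = (9, 2)
  8P = (24, 13)
  ... (continuing to 34P)
  34P = O

ord(P) = 34


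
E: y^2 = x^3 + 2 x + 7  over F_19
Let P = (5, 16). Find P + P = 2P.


Doubling: s = (3 x1^2 + a) / (2 y1)
s = (3*5^2 + 2) / (2*16) mod 19 = 3
x3 = s^2 - 2 x1 mod 19 = 3^2 - 2*5 = 18
y3 = s (x1 - x3) - y1 mod 19 = 3 * (5 - 18) - 16 = 2

2P = (18, 2)


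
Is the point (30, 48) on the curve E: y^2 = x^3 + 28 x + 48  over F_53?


Check whether y^2 = x^3 + 28 x + 48 (mod 53) for (x, y) = (30, 48).
LHS: y^2 = 48^2 mod 53 = 25
RHS: x^3 + 28 x + 48 = 30^3 + 28*30 + 48 mod 53 = 10
LHS != RHS

No, not on the curve


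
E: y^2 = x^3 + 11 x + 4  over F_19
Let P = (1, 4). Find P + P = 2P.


Doubling: s = (3 x1^2 + a) / (2 y1)
s = (3*1^2 + 11) / (2*4) mod 19 = 16
x3 = s^2 - 2 x1 mod 19 = 16^2 - 2*1 = 7
y3 = s (x1 - x3) - y1 mod 19 = 16 * (1 - 7) - 4 = 14

2P = (7, 14)


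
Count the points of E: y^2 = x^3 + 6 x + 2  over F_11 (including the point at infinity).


For each x in F_11, count y with y^2 = x^3 + 6 x + 2 mod 11:
  x = 1: RHS = 9, y in [3, 8]  -> 2 point(s)
  x = 2: RHS = 0, y in [0]  -> 1 point(s)
  x = 3: RHS = 3, y in [5, 6]  -> 2 point(s)
  x = 5: RHS = 3, y in [5, 6]  -> 2 point(s)
  x = 6: RHS = 1, y in [1, 10]  -> 2 point(s)
  x = 8: RHS = 1, y in [1, 10]  -> 2 point(s)
  x = 9: RHS = 4, y in [2, 9]  -> 2 point(s)
Affine points: 13. Add the point at infinity: total = 14.

#E(F_11) = 14


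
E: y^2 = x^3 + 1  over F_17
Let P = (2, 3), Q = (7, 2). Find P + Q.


P != Q, so use the chord formula.
s = (y2 - y1) / (x2 - x1) = (16) / (5) mod 17 = 10
x3 = s^2 - x1 - x2 mod 17 = 10^2 - 2 - 7 = 6
y3 = s (x1 - x3) - y1 mod 17 = 10 * (2 - 6) - 3 = 8

P + Q = (6, 8)


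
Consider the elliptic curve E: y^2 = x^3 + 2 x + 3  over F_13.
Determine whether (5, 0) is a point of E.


Check whether y^2 = x^3 + 2 x + 3 (mod 13) for (x, y) = (5, 0).
LHS: y^2 = 0^2 mod 13 = 0
RHS: x^3 + 2 x + 3 = 5^3 + 2*5 + 3 mod 13 = 8
LHS != RHS

No, not on the curve


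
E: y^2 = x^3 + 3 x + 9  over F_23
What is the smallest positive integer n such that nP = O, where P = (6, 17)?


Compute successive multiples of P until we hit O:
  1P = (6, 17)
  2P = (6, 6)
  3P = O

ord(P) = 3


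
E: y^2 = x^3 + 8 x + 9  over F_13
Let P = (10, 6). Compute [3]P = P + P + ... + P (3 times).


k = 3 = 11_2 (binary, LSB first: 11)
Double-and-add from P = (10, 6):
  bit 0 = 1: acc = O + (10, 6) = (10, 6)
  bit 1 = 1: acc = (10, 6) + (9, 11) = (6, 0)

3P = (6, 0)


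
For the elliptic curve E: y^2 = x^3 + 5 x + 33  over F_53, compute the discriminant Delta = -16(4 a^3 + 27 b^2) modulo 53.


4 a^3 + 27 b^2 = 4*5^3 + 27*33^2 = 500 + 29403 = 29903
Delta = -16 * (29903) = -478448
Delta mod 53 = 36

Delta = 36 (mod 53)


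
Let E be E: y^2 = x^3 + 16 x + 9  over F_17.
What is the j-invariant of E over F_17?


Delta = -16(4 a^3 + 27 b^2) mod 17 = 7
-1728 * (4 a)^3 = -1728 * (4*16)^3 mod 17 = 7
j = 7 * 7^(-1) mod 17 = 1

j = 1 (mod 17)


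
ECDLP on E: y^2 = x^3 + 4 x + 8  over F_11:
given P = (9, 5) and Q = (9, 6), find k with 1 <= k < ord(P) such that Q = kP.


Enumerate multiples of P until we hit Q = (9, 6):
  1P = (9, 5)
  2P = (7, 7)
  3P = (7, 4)
  4P = (9, 6)
Match found at i = 4.

k = 4


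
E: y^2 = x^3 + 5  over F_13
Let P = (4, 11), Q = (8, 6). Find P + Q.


P != Q, so use the chord formula.
s = (y2 - y1) / (x2 - x1) = (8) / (4) mod 13 = 2
x3 = s^2 - x1 - x2 mod 13 = 2^2 - 4 - 8 = 5
y3 = s (x1 - x3) - y1 mod 13 = 2 * (4 - 5) - 11 = 0

P + Q = (5, 0)


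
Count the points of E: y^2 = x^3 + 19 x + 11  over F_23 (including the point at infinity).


For each x in F_23, count y with y^2 = x^3 + 19 x + 11 mod 23:
  x = 1: RHS = 8, y in [10, 13]  -> 2 point(s)
  x = 3: RHS = 3, y in [7, 16]  -> 2 point(s)
  x = 4: RHS = 13, y in [6, 17]  -> 2 point(s)
  x = 5: RHS = 1, y in [1, 22]  -> 2 point(s)
  x = 7: RHS = 4, y in [2, 21]  -> 2 point(s)
  x = 8: RHS = 8, y in [10, 13]  -> 2 point(s)
  x = 12: RHS = 12, y in [9, 14]  -> 2 point(s)
  x = 14: RHS = 8, y in [10, 13]  -> 2 point(s)
  x = 16: RHS = 18, y in [8, 15]  -> 2 point(s)
  x = 17: RHS = 3, y in [7, 16]  -> 2 point(s)
  x = 19: RHS = 9, y in [3, 20]  -> 2 point(s)
Affine points: 22. Add the point at infinity: total = 23.

#E(F_23) = 23


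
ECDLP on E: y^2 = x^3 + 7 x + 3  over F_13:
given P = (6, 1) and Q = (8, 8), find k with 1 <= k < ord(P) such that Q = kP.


Enumerate multiples of P until we hit Q = (8, 8):
  1P = (6, 1)
  2P = (2, 8)
  3P = (4, 2)
  4P = (0, 9)
  5P = (3, 8)
  6P = (8, 8)
Match found at i = 6.

k = 6


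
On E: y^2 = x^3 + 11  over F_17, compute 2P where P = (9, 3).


Doubling: s = (3 x1^2 + a) / (2 y1)
s = (3*9^2 + 0) / (2*3) mod 17 = 15
x3 = s^2 - 2 x1 mod 17 = 15^2 - 2*9 = 3
y3 = s (x1 - x3) - y1 mod 17 = 15 * (9 - 3) - 3 = 2

2P = (3, 2)


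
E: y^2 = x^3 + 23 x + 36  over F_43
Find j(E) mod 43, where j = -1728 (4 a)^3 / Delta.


Delta = -16(4 a^3 + 27 b^2) mod 43 = 30
-1728 * (4 a)^3 = -1728 * (4*23)^3 mod 43 = 35
j = 35 * 30^(-1) mod 43 = 37

j = 37 (mod 43)


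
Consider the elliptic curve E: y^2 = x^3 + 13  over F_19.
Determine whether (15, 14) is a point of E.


Check whether y^2 = x^3 + 0 x + 13 (mod 19) for (x, y) = (15, 14).
LHS: y^2 = 14^2 mod 19 = 6
RHS: x^3 + 0 x + 13 = 15^3 + 0*15 + 13 mod 19 = 6
LHS = RHS

Yes, on the curve


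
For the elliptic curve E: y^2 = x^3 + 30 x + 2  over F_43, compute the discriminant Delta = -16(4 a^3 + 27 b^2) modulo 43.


4 a^3 + 27 b^2 = 4*30^3 + 27*2^2 = 108000 + 108 = 108108
Delta = -16 * (108108) = -1729728
Delta mod 43 = 33

Delta = 33 (mod 43)


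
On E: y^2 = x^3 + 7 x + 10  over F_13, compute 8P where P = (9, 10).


k = 8 = 1000_2 (binary, LSB first: 0001)
Double-and-add from P = (9, 10):
  bit 0 = 0: acc unchanged = O
  bit 1 = 0: acc unchanged = O
  bit 2 = 0: acc unchanged = O
  bit 3 = 1: acc = O + (11, 12) = (11, 12)

8P = (11, 12)


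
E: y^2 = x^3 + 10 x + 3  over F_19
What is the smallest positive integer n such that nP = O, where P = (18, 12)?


Compute successive multiples of P until we hit O:
  1P = (18, 12)
  2P = (8, 14)
  3P = (9, 9)
  4P = (9, 10)
  5P = (8, 5)
  6P = (18, 7)
  7P = O

ord(P) = 7


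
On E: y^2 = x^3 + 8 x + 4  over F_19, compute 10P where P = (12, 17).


k = 10 = 1010_2 (binary, LSB first: 0101)
Double-and-add from P = (12, 17):
  bit 0 = 0: acc unchanged = O
  bit 1 = 1: acc = O + (11, 6) = (11, 6)
  bit 2 = 0: acc unchanged = (11, 6)
  bit 3 = 1: acc = (11, 6) + (9, 11) = (10, 1)

10P = (10, 1)


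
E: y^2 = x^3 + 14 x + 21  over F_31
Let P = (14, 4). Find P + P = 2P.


Doubling: s = (3 x1^2 + a) / (2 y1)
s = (3*14^2 + 14) / (2*4) mod 31 = 21
x3 = s^2 - 2 x1 mod 31 = 21^2 - 2*14 = 10
y3 = s (x1 - x3) - y1 mod 31 = 21 * (14 - 10) - 4 = 18

2P = (10, 18)


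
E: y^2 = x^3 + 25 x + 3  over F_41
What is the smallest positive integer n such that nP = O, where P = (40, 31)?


Compute successive multiples of P until we hit O:
  1P = (40, 31)
  2P = (22, 34)
  3P = (28, 8)
  4P = (6, 0)
  5P = (28, 33)
  6P = (22, 7)
  7P = (40, 10)
  8P = O

ord(P) = 8


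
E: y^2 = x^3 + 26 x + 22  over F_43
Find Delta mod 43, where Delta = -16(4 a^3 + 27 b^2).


4 a^3 + 27 b^2 = 4*26^3 + 27*22^2 = 70304 + 13068 = 83372
Delta = -16 * (83372) = -1333952
Delta mod 43 = 37

Delta = 37 (mod 43)


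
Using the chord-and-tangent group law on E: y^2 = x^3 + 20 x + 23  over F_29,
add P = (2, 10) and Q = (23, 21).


P != Q, so use the chord formula.
s = (y2 - y1) / (x2 - x1) = (11) / (21) mod 29 = 24
x3 = s^2 - x1 - x2 mod 29 = 24^2 - 2 - 23 = 0
y3 = s (x1 - x3) - y1 mod 29 = 24 * (2 - 0) - 10 = 9

P + Q = (0, 9)


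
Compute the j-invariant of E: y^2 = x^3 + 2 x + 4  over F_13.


Delta = -16(4 a^3 + 27 b^2) mod 13 = 12
-1728 * (4 a)^3 = -1728 * (4*2)^3 mod 13 = 5
j = 5 * 12^(-1) mod 13 = 8

j = 8 (mod 13)


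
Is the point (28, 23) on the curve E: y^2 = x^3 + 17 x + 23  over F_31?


Check whether y^2 = x^3 + 17 x + 23 (mod 31) for (x, y) = (28, 23).
LHS: y^2 = 23^2 mod 31 = 2
RHS: x^3 + 17 x + 23 = 28^3 + 17*28 + 23 mod 31 = 7
LHS != RHS

No, not on the curve


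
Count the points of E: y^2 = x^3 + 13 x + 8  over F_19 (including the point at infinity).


For each x in F_19, count y with y^2 = x^3 + 13 x + 8 mod 19:
  x = 2: RHS = 4, y in [2, 17]  -> 2 point(s)
  x = 3: RHS = 17, y in [6, 13]  -> 2 point(s)
  x = 6: RHS = 17, y in [6, 13]  -> 2 point(s)
  x = 7: RHS = 5, y in [9, 10]  -> 2 point(s)
  x = 8: RHS = 16, y in [4, 15]  -> 2 point(s)
  x = 10: RHS = 17, y in [6, 13]  -> 2 point(s)
  x = 11: RHS = 0, y in [0]  -> 1 point(s)
  x = 12: RHS = 11, y in [7, 12]  -> 2 point(s)
  x = 15: RHS = 6, y in [5, 14]  -> 2 point(s)
Affine points: 17. Add the point at infinity: total = 18.

#E(F_19) = 18


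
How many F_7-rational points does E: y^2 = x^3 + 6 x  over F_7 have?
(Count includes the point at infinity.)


For each x in F_7, count y with y^2 = x^3 + 6 x + 0 mod 7:
  x = 0: RHS = 0, y in [0]  -> 1 point(s)
  x = 1: RHS = 0, y in [0]  -> 1 point(s)
  x = 4: RHS = 4, y in [2, 5]  -> 2 point(s)
  x = 5: RHS = 1, y in [1, 6]  -> 2 point(s)
  x = 6: RHS = 0, y in [0]  -> 1 point(s)
Affine points: 7. Add the point at infinity: total = 8.

#E(F_7) = 8


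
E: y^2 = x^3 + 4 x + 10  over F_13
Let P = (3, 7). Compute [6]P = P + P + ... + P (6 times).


k = 6 = 110_2 (binary, LSB first: 011)
Double-and-add from P = (3, 7):
  bit 0 = 0: acc unchanged = O
  bit 1 = 1: acc = O + (6, 4) = (6, 4)
  bit 2 = 1: acc = (6, 4) + (2, 0) = (6, 9)

6P = (6, 9)


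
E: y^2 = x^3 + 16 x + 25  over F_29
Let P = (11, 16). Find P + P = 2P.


Doubling: s = (3 x1^2 + a) / (2 y1)
s = (3*11^2 + 16) / (2*16) mod 29 = 20
x3 = s^2 - 2 x1 mod 29 = 20^2 - 2*11 = 1
y3 = s (x1 - x3) - y1 mod 29 = 20 * (11 - 1) - 16 = 10

2P = (1, 10)


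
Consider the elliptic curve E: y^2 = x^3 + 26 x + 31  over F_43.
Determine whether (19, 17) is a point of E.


Check whether y^2 = x^3 + 26 x + 31 (mod 43) for (x, y) = (19, 17).
LHS: y^2 = 17^2 mod 43 = 31
RHS: x^3 + 26 x + 31 = 19^3 + 26*19 + 31 mod 43 = 31
LHS = RHS

Yes, on the curve


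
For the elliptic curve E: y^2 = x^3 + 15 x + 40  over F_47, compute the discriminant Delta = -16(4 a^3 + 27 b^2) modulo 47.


4 a^3 + 27 b^2 = 4*15^3 + 27*40^2 = 13500 + 43200 = 56700
Delta = -16 * (56700) = -907200
Delta mod 47 = 41

Delta = 41 (mod 47)


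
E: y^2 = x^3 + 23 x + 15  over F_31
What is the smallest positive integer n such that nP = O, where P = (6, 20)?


Compute successive multiples of P until we hit O:
  1P = (6, 20)
  2P = (2, 21)
  3P = (25, 8)
  4P = (1, 16)
  5P = (11, 7)
  6P = (22, 3)
  7P = (12, 29)
  8P = (23, 1)
  ... (continuing to 34P)
  34P = O

ord(P) = 34


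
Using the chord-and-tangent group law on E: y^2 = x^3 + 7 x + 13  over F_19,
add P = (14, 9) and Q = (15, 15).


P != Q, so use the chord formula.
s = (y2 - y1) / (x2 - x1) = (6) / (1) mod 19 = 6
x3 = s^2 - x1 - x2 mod 19 = 6^2 - 14 - 15 = 7
y3 = s (x1 - x3) - y1 mod 19 = 6 * (14 - 7) - 9 = 14

P + Q = (7, 14)


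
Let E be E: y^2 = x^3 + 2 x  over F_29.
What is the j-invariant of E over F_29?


Delta = -16(4 a^3 + 27 b^2) mod 29 = 10
-1728 * (4 a)^3 = -1728 * (4*2)^3 mod 29 = 25
j = 25 * 10^(-1) mod 29 = 17

j = 17 (mod 29)


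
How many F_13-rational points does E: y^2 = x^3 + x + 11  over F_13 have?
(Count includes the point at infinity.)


For each x in F_13, count y with y^2 = x^3 + 1 x + 11 mod 13:
  x = 1: RHS = 0, y in [0]  -> 1 point(s)
  x = 4: RHS = 1, y in [1, 12]  -> 2 point(s)
  x = 6: RHS = 12, y in [5, 8]  -> 2 point(s)
  x = 7: RHS = 10, y in [6, 7]  -> 2 point(s)
  x = 11: RHS = 1, y in [1, 12]  -> 2 point(s)
  x = 12: RHS = 9, y in [3, 10]  -> 2 point(s)
Affine points: 11. Add the point at infinity: total = 12.

#E(F_13) = 12


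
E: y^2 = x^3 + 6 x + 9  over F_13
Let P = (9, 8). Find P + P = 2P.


Doubling: s = (3 x1^2 + a) / (2 y1)
s = (3*9^2 + 6) / (2*8) mod 13 = 5
x3 = s^2 - 2 x1 mod 13 = 5^2 - 2*9 = 7
y3 = s (x1 - x3) - y1 mod 13 = 5 * (9 - 7) - 8 = 2

2P = (7, 2)


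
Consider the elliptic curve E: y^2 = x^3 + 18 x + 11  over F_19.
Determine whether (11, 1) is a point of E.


Check whether y^2 = x^3 + 18 x + 11 (mod 19) for (x, y) = (11, 1).
LHS: y^2 = 1^2 mod 19 = 1
RHS: x^3 + 18 x + 11 = 11^3 + 18*11 + 11 mod 19 = 1
LHS = RHS

Yes, on the curve


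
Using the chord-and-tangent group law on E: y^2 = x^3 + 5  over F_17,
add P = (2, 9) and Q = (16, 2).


P != Q, so use the chord formula.
s = (y2 - y1) / (x2 - x1) = (10) / (14) mod 17 = 8
x3 = s^2 - x1 - x2 mod 17 = 8^2 - 2 - 16 = 12
y3 = s (x1 - x3) - y1 mod 17 = 8 * (2 - 12) - 9 = 13

P + Q = (12, 13)


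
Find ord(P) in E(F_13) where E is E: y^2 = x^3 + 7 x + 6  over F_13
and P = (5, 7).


Compute successive multiples of P until we hit O:
  1P = (5, 7)
  2P = (6, 2)
  3P = (1, 12)
  4P = (11, 7)
  5P = (10, 6)
  6P = (10, 7)
  7P = (11, 6)
  8P = (1, 1)
  ... (continuing to 11P)
  11P = O

ord(P) = 11


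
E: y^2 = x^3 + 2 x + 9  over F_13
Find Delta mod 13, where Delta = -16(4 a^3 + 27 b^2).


4 a^3 + 27 b^2 = 4*2^3 + 27*9^2 = 32 + 2187 = 2219
Delta = -16 * (2219) = -35504
Delta mod 13 = 12

Delta = 12 (mod 13)


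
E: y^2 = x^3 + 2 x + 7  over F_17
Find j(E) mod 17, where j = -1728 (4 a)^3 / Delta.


Delta = -16(4 a^3 + 27 b^2) mod 17 = 12
-1728 * (4 a)^3 = -1728 * (4*2)^3 mod 17 = 12
j = 12 * 12^(-1) mod 17 = 1

j = 1 (mod 17)


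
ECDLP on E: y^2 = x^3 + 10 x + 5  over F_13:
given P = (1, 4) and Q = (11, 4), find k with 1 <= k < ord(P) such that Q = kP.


Enumerate multiples of P until we hit Q = (11, 4):
  1P = (1, 4)
  2P = (11, 9)
  3P = (11, 4)
Match found at i = 3.

k = 3


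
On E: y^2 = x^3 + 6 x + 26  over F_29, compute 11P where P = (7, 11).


k = 11 = 1011_2 (binary, LSB first: 1101)
Double-and-add from P = (7, 11):
  bit 0 = 1: acc = O + (7, 11) = (7, 11)
  bit 1 = 1: acc = (7, 11) + (24, 25) = (5, 6)
  bit 2 = 0: acc unchanged = (5, 6)
  bit 3 = 1: acc = (5, 6) + (27, 8) = (3, 10)

11P = (3, 10)


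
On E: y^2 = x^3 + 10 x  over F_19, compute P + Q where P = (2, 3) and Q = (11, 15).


P != Q, so use the chord formula.
s = (y2 - y1) / (x2 - x1) = (12) / (9) mod 19 = 14
x3 = s^2 - x1 - x2 mod 19 = 14^2 - 2 - 11 = 12
y3 = s (x1 - x3) - y1 mod 19 = 14 * (2 - 12) - 3 = 9

P + Q = (12, 9)


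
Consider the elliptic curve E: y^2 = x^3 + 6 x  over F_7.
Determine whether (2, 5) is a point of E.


Check whether y^2 = x^3 + 6 x + 0 (mod 7) for (x, y) = (2, 5).
LHS: y^2 = 5^2 mod 7 = 4
RHS: x^3 + 6 x + 0 = 2^3 + 6*2 + 0 mod 7 = 6
LHS != RHS

No, not on the curve


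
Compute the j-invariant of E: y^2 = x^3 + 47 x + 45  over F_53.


Delta = -16(4 a^3 + 27 b^2) mod 53 = 9
-1728 * (4 a)^3 = -1728 * (4*47)^3 mod 53 = 30
j = 30 * 9^(-1) mod 53 = 21

j = 21 (mod 53)


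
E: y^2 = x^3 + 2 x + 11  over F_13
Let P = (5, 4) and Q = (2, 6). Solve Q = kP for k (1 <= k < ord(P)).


Enumerate multiples of P until we hit Q = (2, 6):
  1P = (5, 4)
  2P = (2, 7)
  3P = (7, 11)
  4P = (10, 11)
  5P = (1, 12)
  6P = (11, 8)
  7P = (9, 2)
  8P = (9, 11)
  9P = (11, 5)
  10P = (1, 1)
  11P = (10, 2)
  12P = (7, 2)
  13P = (2, 6)
Match found at i = 13.

k = 13


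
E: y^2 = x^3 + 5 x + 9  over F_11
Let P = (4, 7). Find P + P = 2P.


Doubling: s = (3 x1^2 + a) / (2 y1)
s = (3*4^2 + 5) / (2*7) mod 11 = 3
x3 = s^2 - 2 x1 mod 11 = 3^2 - 2*4 = 1
y3 = s (x1 - x3) - y1 mod 11 = 3 * (4 - 1) - 7 = 2

2P = (1, 2)


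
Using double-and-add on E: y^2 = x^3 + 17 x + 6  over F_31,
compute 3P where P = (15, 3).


k = 3 = 11_2 (binary, LSB first: 11)
Double-and-add from P = (15, 3):
  bit 0 = 1: acc = O + (15, 3) = (15, 3)
  bit 1 = 1: acc = (15, 3) + (21, 18) = (9, 12)

3P = (9, 12)


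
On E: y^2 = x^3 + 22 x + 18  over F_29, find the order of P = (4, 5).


Compute successive multiples of P until we hit O:
  1P = (4, 5)
  2P = (12, 26)
  3P = (14, 5)
  4P = (11, 24)
  5P = (19, 4)
  6P = (10, 7)
  7P = (28, 16)
  8P = (3, 16)
  ... (continuing to 24P)
  24P = O

ord(P) = 24


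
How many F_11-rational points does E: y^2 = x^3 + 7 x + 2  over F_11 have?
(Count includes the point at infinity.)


For each x in F_11, count y with y^2 = x^3 + 7 x + 2 mod 11:
  x = 7: RHS = 9, y in [3, 8]  -> 2 point(s)
  x = 8: RHS = 9, y in [3, 8]  -> 2 point(s)
  x = 10: RHS = 5, y in [4, 7]  -> 2 point(s)
Affine points: 6. Add the point at infinity: total = 7.

#E(F_11) = 7


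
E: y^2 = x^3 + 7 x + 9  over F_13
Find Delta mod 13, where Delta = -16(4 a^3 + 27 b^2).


4 a^3 + 27 b^2 = 4*7^3 + 27*9^2 = 1372 + 2187 = 3559
Delta = -16 * (3559) = -56944
Delta mod 13 = 9

Delta = 9 (mod 13)


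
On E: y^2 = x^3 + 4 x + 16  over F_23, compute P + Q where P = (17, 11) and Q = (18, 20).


P != Q, so use the chord formula.
s = (y2 - y1) / (x2 - x1) = (9) / (1) mod 23 = 9
x3 = s^2 - x1 - x2 mod 23 = 9^2 - 17 - 18 = 0
y3 = s (x1 - x3) - y1 mod 23 = 9 * (17 - 0) - 11 = 4

P + Q = (0, 4)


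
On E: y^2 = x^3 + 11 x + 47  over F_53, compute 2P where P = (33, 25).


Doubling: s = (3 x1^2 + a) / (2 y1)
s = (3*33^2 + 11) / (2*25) mod 53 = 38
x3 = s^2 - 2 x1 mod 53 = 38^2 - 2*33 = 0
y3 = s (x1 - x3) - y1 mod 53 = 38 * (33 - 0) - 25 = 10

2P = (0, 10)


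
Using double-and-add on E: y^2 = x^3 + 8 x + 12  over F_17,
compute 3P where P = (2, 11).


k = 3 = 11_2 (binary, LSB first: 11)
Double-and-add from P = (2, 11):
  bit 0 = 1: acc = O + (2, 11) = (2, 11)
  bit 1 = 1: acc = (2, 11) + (12, 0) = (2, 6)

3P = (2, 6)


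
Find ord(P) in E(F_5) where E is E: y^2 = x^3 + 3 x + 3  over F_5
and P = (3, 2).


Compute successive multiples of P until we hit O:
  1P = (3, 2)
  2P = (4, 3)
  3P = (4, 2)
  4P = (3, 3)
  5P = O

ord(P) = 5


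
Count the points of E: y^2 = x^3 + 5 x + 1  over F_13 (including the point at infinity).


For each x in F_13, count y with y^2 = x^3 + 5 x + 1 mod 13:
  x = 0: RHS = 1, y in [1, 12]  -> 2 point(s)
  x = 3: RHS = 4, y in [2, 11]  -> 2 point(s)
  x = 6: RHS = 0, y in [0]  -> 1 point(s)
  x = 11: RHS = 9, y in [3, 10]  -> 2 point(s)
Affine points: 7. Add the point at infinity: total = 8.

#E(F_13) = 8


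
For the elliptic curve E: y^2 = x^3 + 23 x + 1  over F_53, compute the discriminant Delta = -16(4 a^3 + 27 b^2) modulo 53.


4 a^3 + 27 b^2 = 4*23^3 + 27*1^2 = 48668 + 27 = 48695
Delta = -16 * (48695) = -779120
Delta mod 53 = 33

Delta = 33 (mod 53)


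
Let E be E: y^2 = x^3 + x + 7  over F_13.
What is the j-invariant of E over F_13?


Delta = -16(4 a^3 + 27 b^2) mod 13 = 10
-1728 * (4 a)^3 = -1728 * (4*1)^3 mod 13 = 12
j = 12 * 10^(-1) mod 13 = 9

j = 9 (mod 13)


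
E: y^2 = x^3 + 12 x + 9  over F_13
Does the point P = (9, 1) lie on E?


Check whether y^2 = x^3 + 12 x + 9 (mod 13) for (x, y) = (9, 1).
LHS: y^2 = 1^2 mod 13 = 1
RHS: x^3 + 12 x + 9 = 9^3 + 12*9 + 9 mod 13 = 1
LHS = RHS

Yes, on the curve


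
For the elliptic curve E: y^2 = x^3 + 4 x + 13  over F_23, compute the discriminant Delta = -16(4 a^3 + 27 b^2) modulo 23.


4 a^3 + 27 b^2 = 4*4^3 + 27*13^2 = 256 + 4563 = 4819
Delta = -16 * (4819) = -77104
Delta mod 23 = 15

Delta = 15 (mod 23)


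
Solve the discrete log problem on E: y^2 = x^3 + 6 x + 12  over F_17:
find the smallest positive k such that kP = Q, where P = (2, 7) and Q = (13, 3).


Enumerate multiples of P until we hit Q = (13, 3):
  1P = (2, 7)
  2P = (15, 3)
  3P = (1, 11)
  4P = (13, 3)
Match found at i = 4.

k = 4


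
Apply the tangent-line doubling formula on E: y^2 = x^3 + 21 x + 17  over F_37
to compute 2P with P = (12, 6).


Doubling: s = (3 x1^2 + a) / (2 y1)
s = (3*12^2 + 21) / (2*6) mod 37 = 10
x3 = s^2 - 2 x1 mod 37 = 10^2 - 2*12 = 2
y3 = s (x1 - x3) - y1 mod 37 = 10 * (12 - 2) - 6 = 20

2P = (2, 20)


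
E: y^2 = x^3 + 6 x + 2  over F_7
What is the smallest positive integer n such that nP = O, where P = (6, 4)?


Compute successive multiples of P until we hit O:
  1P = (6, 4)
  2P = (6, 3)
  3P = O

ord(P) = 3


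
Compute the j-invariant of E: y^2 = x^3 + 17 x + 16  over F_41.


Delta = -16(4 a^3 + 27 b^2) mod 41 = 23
-1728 * (4 a)^3 = -1728 * (4*17)^3 mod 41 = 23
j = 23 * 23^(-1) mod 41 = 1

j = 1 (mod 41)


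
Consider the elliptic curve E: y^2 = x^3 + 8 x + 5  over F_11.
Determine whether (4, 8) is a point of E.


Check whether y^2 = x^3 + 8 x + 5 (mod 11) for (x, y) = (4, 8).
LHS: y^2 = 8^2 mod 11 = 9
RHS: x^3 + 8 x + 5 = 4^3 + 8*4 + 5 mod 11 = 2
LHS != RHS

No, not on the curve


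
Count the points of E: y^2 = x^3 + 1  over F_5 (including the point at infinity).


For each x in F_5, count y with y^2 = x^3 + 0 x + 1 mod 5:
  x = 0: RHS = 1, y in [1, 4]  -> 2 point(s)
  x = 2: RHS = 4, y in [2, 3]  -> 2 point(s)
  x = 4: RHS = 0, y in [0]  -> 1 point(s)
Affine points: 5. Add the point at infinity: total = 6.

#E(F_5) = 6


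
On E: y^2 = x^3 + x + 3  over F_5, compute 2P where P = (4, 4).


k = 2 = 10_2 (binary, LSB first: 01)
Double-and-add from P = (4, 4):
  bit 0 = 0: acc unchanged = O
  bit 1 = 1: acc = O + (1, 0) = (1, 0)

2P = (1, 0)


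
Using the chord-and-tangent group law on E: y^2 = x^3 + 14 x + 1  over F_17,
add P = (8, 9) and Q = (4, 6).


P != Q, so use the chord formula.
s = (y2 - y1) / (x2 - x1) = (14) / (13) mod 17 = 5
x3 = s^2 - x1 - x2 mod 17 = 5^2 - 8 - 4 = 13
y3 = s (x1 - x3) - y1 mod 17 = 5 * (8 - 13) - 9 = 0

P + Q = (13, 0)


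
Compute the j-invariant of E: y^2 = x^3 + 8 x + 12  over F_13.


Delta = -16(4 a^3 + 27 b^2) mod 13 = 2
-1728 * (4 a)^3 = -1728 * (4*8)^3 mod 13 = 8
j = 8 * 2^(-1) mod 13 = 4

j = 4 (mod 13)


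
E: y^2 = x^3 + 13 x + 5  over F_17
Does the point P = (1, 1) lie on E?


Check whether y^2 = x^3 + 13 x + 5 (mod 17) for (x, y) = (1, 1).
LHS: y^2 = 1^2 mod 17 = 1
RHS: x^3 + 13 x + 5 = 1^3 + 13*1 + 5 mod 17 = 2
LHS != RHS

No, not on the curve


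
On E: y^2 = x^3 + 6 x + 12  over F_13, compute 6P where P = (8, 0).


k = 6 = 110_2 (binary, LSB first: 011)
Double-and-add from P = (8, 0):
  bit 0 = 0: acc unchanged = O
  bit 1 = 1: acc = O + O = O
  bit 2 = 1: acc = O + O = O

6P = O


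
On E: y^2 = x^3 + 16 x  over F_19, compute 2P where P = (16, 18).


Doubling: s = (3 x1^2 + a) / (2 y1)
s = (3*16^2 + 16) / (2*18) mod 19 = 7
x3 = s^2 - 2 x1 mod 19 = 7^2 - 2*16 = 17
y3 = s (x1 - x3) - y1 mod 19 = 7 * (16 - 17) - 18 = 13

2P = (17, 13)


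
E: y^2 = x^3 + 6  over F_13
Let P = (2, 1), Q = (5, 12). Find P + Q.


P != Q, so use the chord formula.
s = (y2 - y1) / (x2 - x1) = (11) / (3) mod 13 = 8
x3 = s^2 - x1 - x2 mod 13 = 8^2 - 2 - 5 = 5
y3 = s (x1 - x3) - y1 mod 13 = 8 * (2 - 5) - 1 = 1

P + Q = (5, 1)


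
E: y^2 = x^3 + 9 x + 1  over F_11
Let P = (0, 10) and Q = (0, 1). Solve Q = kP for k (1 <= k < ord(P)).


Enumerate multiples of P until we hit Q = (0, 1):
  1P = (0, 10)
  2P = (1, 0)
  3P = (0, 1)
Match found at i = 3.

k = 3


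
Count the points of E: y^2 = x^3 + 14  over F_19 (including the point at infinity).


For each x in F_19, count y with y^2 = x^3 + 0 x + 14 mod 19:
  x = 5: RHS = 6, y in [5, 14]  -> 2 point(s)
  x = 10: RHS = 7, y in [8, 11]  -> 2 point(s)
  x = 13: RHS = 7, y in [8, 11]  -> 2 point(s)
  x = 15: RHS = 7, y in [8, 11]  -> 2 point(s)
  x = 16: RHS = 6, y in [5, 14]  -> 2 point(s)
  x = 17: RHS = 6, y in [5, 14]  -> 2 point(s)
Affine points: 12. Add the point at infinity: total = 13.

#E(F_19) = 13


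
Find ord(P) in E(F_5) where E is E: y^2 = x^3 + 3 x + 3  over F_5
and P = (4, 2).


Compute successive multiples of P until we hit O:
  1P = (4, 2)
  2P = (3, 2)
  3P = (3, 3)
  4P = (4, 3)
  5P = O

ord(P) = 5


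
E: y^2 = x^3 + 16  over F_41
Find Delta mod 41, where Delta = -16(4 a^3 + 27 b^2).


4 a^3 + 27 b^2 = 4*0^3 + 27*16^2 = 0 + 6912 = 6912
Delta = -16 * (6912) = -110592
Delta mod 41 = 26

Delta = 26 (mod 41)


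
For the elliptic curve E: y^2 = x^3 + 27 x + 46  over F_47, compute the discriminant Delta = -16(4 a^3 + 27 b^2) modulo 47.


4 a^3 + 27 b^2 = 4*27^3 + 27*46^2 = 78732 + 57132 = 135864
Delta = -16 * (135864) = -2173824
Delta mod 47 = 20

Delta = 20 (mod 47)


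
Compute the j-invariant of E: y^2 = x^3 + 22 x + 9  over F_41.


Delta = -16(4 a^3 + 27 b^2) mod 41 = 11
-1728 * (4 a)^3 = -1728 * (4*22)^3 mod 41 = 16
j = 16 * 11^(-1) mod 41 = 35

j = 35 (mod 41)


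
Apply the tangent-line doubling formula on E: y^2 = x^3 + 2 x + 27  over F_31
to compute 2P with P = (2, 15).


Doubling: s = (3 x1^2 + a) / (2 y1)
s = (3*2^2 + 2) / (2*15) mod 31 = 17
x3 = s^2 - 2 x1 mod 31 = 17^2 - 2*2 = 6
y3 = s (x1 - x3) - y1 mod 31 = 17 * (2 - 6) - 15 = 10

2P = (6, 10)


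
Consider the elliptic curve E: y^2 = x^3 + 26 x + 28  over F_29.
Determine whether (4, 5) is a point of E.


Check whether y^2 = x^3 + 26 x + 28 (mod 29) for (x, y) = (4, 5).
LHS: y^2 = 5^2 mod 29 = 25
RHS: x^3 + 26 x + 28 = 4^3 + 26*4 + 28 mod 29 = 22
LHS != RHS

No, not on the curve


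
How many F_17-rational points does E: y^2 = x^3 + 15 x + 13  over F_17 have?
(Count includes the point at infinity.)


For each x in F_17, count y with y^2 = x^3 + 15 x + 13 mod 17:
  x = 0: RHS = 13, y in [8, 9]  -> 2 point(s)
  x = 2: RHS = 0, y in [0]  -> 1 point(s)
  x = 3: RHS = 0, y in [0]  -> 1 point(s)
  x = 4: RHS = 1, y in [1, 16]  -> 2 point(s)
  x = 5: RHS = 9, y in [3, 14]  -> 2 point(s)
  x = 6: RHS = 13, y in [8, 9]  -> 2 point(s)
  x = 7: RHS = 2, y in [6, 11]  -> 2 point(s)
  x = 8: RHS = 16, y in [4, 13]  -> 2 point(s)
  x = 11: RHS = 13, y in [8, 9]  -> 2 point(s)
  x = 12: RHS = 0, y in [0]  -> 1 point(s)
  x = 13: RHS = 8, y in [5, 12]  -> 2 point(s)
  x = 14: RHS = 9, y in [3, 14]  -> 2 point(s)
  x = 15: RHS = 9, y in [3, 14]  -> 2 point(s)
Affine points: 23. Add the point at infinity: total = 24.

#E(F_17) = 24


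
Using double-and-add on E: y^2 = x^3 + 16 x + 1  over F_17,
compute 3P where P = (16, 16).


k = 3 = 11_2 (binary, LSB first: 11)
Double-and-add from P = (16, 16):
  bit 0 = 1: acc = O + (16, 16) = (16, 16)
  bit 1 = 1: acc = (16, 16) + (3, 5) = (13, 14)

3P = (13, 14)


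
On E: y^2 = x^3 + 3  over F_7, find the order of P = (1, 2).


Compute successive multiples of P until we hit O:
  1P = (1, 2)
  2P = (6, 3)
  3P = (2, 2)
  4P = (4, 5)
  5P = (3, 3)
  6P = (5, 3)
  7P = (5, 4)
  8P = (3, 4)
  ... (continuing to 13P)
  13P = O

ord(P) = 13
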